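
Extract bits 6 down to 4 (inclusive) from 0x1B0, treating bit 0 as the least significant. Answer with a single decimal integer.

v = 110110000
Shift right by 4: 11011
Mask low 3 bits: 011 = 3

3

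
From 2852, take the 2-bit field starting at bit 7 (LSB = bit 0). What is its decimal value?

v = 101100100100
Shift right by 7: 10110
Mask low 2 bits: 10 = 2

2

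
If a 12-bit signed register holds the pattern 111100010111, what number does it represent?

-233

pattern = 111100010111 (MSB is 1 ⇒ negative)
Invert: 000011101000, add 1 → 000011101001 = 233, so the value is -233.
(Equivalently: 3863 - 2^12 = 3863 - 4096 = -233.)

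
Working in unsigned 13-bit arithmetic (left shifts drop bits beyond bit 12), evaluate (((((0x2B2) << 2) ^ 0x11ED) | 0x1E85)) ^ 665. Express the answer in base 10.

7484

0x2B2 = 0001010110010
→ << 2 (mod 2^13) → 0101011001000 = 2760
0x11ED = 1000111101101
→ ^ → 1101100100101 = 6949
0x1E85 = 1111010000101
→ | → 1111110100101 = 8101
665 = 0001010011001
→ ^ → 1110100111100 = 7484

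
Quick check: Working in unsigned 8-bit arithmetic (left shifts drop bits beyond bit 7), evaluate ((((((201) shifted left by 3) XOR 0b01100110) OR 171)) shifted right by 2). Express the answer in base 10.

43

201 = 11001001
→ shifted left by 3 (mod 2^8) → 01001000 = 72
0b01100110 = 01100110
→ XOR → 00101110 = 46
171 = 10101011
→ OR → 10101111 = 175
→ shifted right by 2 → 00101011 = 43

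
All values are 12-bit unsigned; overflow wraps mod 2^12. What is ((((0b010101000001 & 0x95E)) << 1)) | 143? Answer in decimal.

0b010101000001 = 010101000001
0x95E = 100101011110
→ & → 000101000000 = 320
→ << 1 (mod 2^12) → 001010000000 = 640
143 = 000010001111
→ | → 001010001111 = 655

655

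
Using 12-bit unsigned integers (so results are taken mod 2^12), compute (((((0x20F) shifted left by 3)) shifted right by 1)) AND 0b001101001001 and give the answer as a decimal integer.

8

0x20F = 001000001111
→ shifted left by 3 (mod 2^12) → 000001111000 = 120
→ shifted right by 1 → 000000111100 = 60
0b001101001001 = 001101001001
→ AND → 000000001000 = 8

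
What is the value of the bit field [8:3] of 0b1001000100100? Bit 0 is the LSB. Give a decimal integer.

v = 1001000100100
Shift right by 3: 1001000100
Mask low 6 bits: 000100 = 4

4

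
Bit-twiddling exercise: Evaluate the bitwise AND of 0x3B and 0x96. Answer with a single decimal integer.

18

0x3B = 00111011
0x96 = 10010110
AND → 00010010 = 18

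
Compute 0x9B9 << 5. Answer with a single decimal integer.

79648

0x9B9 = 00000100110111001
shift left by 5 → 10011011100100000 = 79648
(equivalently, 2489 × 2^5 = 2489 × 32)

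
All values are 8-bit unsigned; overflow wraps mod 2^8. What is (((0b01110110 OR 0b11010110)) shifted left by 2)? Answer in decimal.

0b01110110 = 01110110
0b11010110 = 11010110
→ OR → 11110110 = 246
→ shifted left by 2 (mod 2^8) → 11011000 = 216

216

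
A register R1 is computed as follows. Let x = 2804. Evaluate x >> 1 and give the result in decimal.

1402

2804 = 101011110100
shift right by 1 → 010101111010 = 1402
(equivalently, floor(2804 / 2))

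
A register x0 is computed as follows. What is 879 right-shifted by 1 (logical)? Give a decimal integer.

439

879 = 1101101111
shift right by 1 → 0110110111 = 439
(equivalently, floor(879 / 2))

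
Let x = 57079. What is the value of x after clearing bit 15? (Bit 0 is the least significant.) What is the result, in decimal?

24311

x = 1101111011110111
bit 15 is currently 1; clear it via x & ~(1 << 15) = x & ~32768
→ 0101111011110111 = 24311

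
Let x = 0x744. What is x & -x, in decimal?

x = 11101000100 = 1860
-x (two's complement) = …00010111100
AND   = 00000000100 = 4
(x & -x isolates the lowest set bit of x.)

4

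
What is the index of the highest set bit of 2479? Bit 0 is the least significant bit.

2479 = 100110101111
The topmost 1 is at position 11 (since 2^11 = 2048 ≤ 2479 < 4096).

11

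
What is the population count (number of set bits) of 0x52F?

7

0x52F = 10100101111
Count the 1s: 1 + 1 + 1 + 1 + 1 + 1 + 1 = 7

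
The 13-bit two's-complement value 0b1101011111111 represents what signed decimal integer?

pattern = 1101011111111 (MSB is 1 ⇒ negative)
Invert: 0010100000000, add 1 → 0010100000001 = 1281, so the value is -1281.
(Equivalently: 6911 - 2^13 = 6911 - 8192 = -1281.)

-1281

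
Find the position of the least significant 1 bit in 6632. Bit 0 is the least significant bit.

6632 = 1100111101000
Trailing zeros: 3, so the lowest set bit is bit 3 (value 8).

3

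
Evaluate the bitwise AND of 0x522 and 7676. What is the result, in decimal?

0x522 = 0010100100010
7676 = 1110111111100
AND → 0010100100000 = 1312

1312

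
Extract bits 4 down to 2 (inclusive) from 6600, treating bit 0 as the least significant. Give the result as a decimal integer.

2

v = 001100111001000
Shift right by 2: 0011001110010
Mask low 3 bits: 010 = 2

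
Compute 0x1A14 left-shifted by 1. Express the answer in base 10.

13352

0x1A14 = 01101000010100
shift left by 1 → 11010000101000 = 13352
(equivalently, 6676 × 2^1 = 6676 × 2)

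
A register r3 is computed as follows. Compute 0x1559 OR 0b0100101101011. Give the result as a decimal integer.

7547

0x1559 = 1010101011001
b = 0100101101011
 OR → 1110101111011 = 7547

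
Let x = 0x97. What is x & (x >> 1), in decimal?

x = 10010111 = 151
x>>1 = 01001011
AND  = 00000011 = 3
(x & (x >> 1) has a 1 wherever x has two consecutive 1 bits.)

3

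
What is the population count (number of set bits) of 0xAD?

5

0xAD = 10101101
Count the 1s: 1 + 1 + 1 + 1 + 1 = 5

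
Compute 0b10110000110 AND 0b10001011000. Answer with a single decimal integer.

1024

a = 10110000110
b = 10001011000
AND → 10000000000 = 1024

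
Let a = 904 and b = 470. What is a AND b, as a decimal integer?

904 = 1110001000
470 = 0111010110
AND → 0110000000 = 384

384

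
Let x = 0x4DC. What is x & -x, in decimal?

4

x = 10011011100 = 1244
-x (two's complement) = …01100100100
AND   = 00000000100 = 4
(x & -x isolates the lowest set bit of x.)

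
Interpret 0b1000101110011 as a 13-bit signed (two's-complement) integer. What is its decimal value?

-3725

pattern = 1000101110011 (MSB is 1 ⇒ negative)
Invert: 0111010001100, add 1 → 0111010001101 = 3725, so the value is -3725.
(Equivalently: 4467 - 2^13 = 4467 - 8192 = -3725.)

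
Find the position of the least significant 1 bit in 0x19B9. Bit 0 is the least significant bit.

0

0x19B9 = 1100110111001
Trailing zeros: 0, so the lowest set bit is bit 0 (value 1).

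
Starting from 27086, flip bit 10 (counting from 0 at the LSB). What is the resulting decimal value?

28110

x = 0110100111001110
bit 10 is currently 0; toggle it via x ^ (1 << 10) = x ^ 1024
→ 0110110111001110 = 28110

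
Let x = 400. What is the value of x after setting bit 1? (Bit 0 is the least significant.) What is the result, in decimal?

402

x = 0110010000
bit 1 is currently 0; set it via x | (1 << 1) = x | 2
→ 0110010010 = 402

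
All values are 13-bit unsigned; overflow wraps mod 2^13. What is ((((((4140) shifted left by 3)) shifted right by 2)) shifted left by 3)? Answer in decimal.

704

4140 = 1000000101100
→ shifted left by 3 (mod 2^13) → 0000101100000 = 352
→ shifted right by 2 → 0000001011000 = 88
→ shifted left by 3 (mod 2^13) → 0001011000000 = 704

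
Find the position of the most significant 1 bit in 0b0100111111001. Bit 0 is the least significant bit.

11

0b0100111111001 = 100111111001
The topmost 1 is at position 11 (since 2^11 = 2048 ≤ 2553 < 4096).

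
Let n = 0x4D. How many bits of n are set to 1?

4

0x4D = 1001101
Count the 1s: 1 + 1 + 1 + 1 = 4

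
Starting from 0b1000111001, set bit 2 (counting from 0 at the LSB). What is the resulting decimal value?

573

x = 1000111001
bit 2 is currently 0; set it via x | (1 << 2) = x | 4
→ 1000111101 = 573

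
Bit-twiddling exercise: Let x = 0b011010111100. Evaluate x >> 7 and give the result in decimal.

x = 11010111100
shift right by 7 → 00000001101 = 13
(equivalently, floor(1724 / 128))

13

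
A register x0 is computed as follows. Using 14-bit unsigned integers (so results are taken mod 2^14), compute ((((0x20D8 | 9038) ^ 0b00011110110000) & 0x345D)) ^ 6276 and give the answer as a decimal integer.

0x20D8 = 10000011011000
9038 = 10001101001110
→ | → 10001111011110 = 9182
0b00011110110000 = 00011110110000
→ ^ → 10010001101110 = 9326
0x345D = 11010001011101
→ & → 10010001001100 = 9292
6276 = 01100010000100
→ ^ → 11110011001000 = 15560

15560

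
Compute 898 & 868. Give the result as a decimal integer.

768

898 = 1110000010
868 = 1101100100
AND → 1100000000 = 768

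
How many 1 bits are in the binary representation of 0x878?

0x878 = 100001111000
Count the 1s: 1 + 1 + 1 + 1 + 1 = 5

5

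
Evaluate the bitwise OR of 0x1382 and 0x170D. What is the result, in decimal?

6031

0x1382 = 1001110000010
0x170D = 1011100001101
 OR → 1011110001111 = 6031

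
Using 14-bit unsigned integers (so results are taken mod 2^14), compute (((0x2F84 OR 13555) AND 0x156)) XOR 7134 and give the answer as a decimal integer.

6792

0x2F84 = 10111110000100
13555 = 11010011110011
→ OR → 11111111110111 = 16375
0x156 = 00000101010110
→ AND → 00000101010110 = 342
7134 = 01101111011110
→ XOR → 01101010001000 = 6792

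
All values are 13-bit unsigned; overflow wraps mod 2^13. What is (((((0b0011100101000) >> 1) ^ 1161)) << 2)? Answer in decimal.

0b0011100101000 = 0011100101000
→ >> 1 → 0001110010100 = 916
1161 = 0010010001001
→ ^ → 0011100011101 = 1821
→ << 2 (mod 2^13) → 1110001110100 = 7284

7284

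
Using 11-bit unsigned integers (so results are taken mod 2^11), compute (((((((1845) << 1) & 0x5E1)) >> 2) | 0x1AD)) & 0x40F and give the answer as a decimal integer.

1845 = 11100110101
→ << 1 (mod 2^11) → 11001101010 = 1642
0x5E1 = 10111100001
→ & → 10001100000 = 1120
→ >> 2 → 00100011000 = 280
0x1AD = 00110101101
→ | → 00110111101 = 445
0x40F = 10000001111
→ & → 00000001101 = 13

13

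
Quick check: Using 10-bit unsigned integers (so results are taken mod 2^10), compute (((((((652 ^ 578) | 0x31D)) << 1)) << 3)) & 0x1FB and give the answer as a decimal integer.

652 = 1010001100
578 = 1001000010
→ ^ → 0011001110 = 206
0x31D = 1100011101
→ | → 1111011111 = 991
→ << 1 (mod 2^10) → 1110111110 = 958
→ << 3 (mod 2^10) → 0111110000 = 496
0x1FB = 0111111011
→ & → 0111110000 = 496

496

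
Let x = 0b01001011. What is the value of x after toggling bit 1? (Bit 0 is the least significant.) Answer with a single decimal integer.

73

x = 01001011
bit 1 is currently 1; toggle it via x ^ (1 << 1) = x ^ 2
→ 01001001 = 73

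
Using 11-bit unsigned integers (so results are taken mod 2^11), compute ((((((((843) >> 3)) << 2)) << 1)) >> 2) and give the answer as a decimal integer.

843 = 01101001011
→ >> 3 → 00001101001 = 105
→ << 2 (mod 2^11) → 00110100100 = 420
→ << 1 (mod 2^11) → 01101001000 = 840
→ >> 2 → 00011010010 = 210

210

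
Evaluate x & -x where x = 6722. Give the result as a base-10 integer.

x = 1101001000010 = 6722
-x (two's complement) = …0010110111110
AND   = 0000000000010 = 2
(x & -x isolates the lowest set bit of x.)

2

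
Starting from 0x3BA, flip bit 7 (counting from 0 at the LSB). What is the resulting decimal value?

826

x = 1110111010
bit 7 is currently 1; toggle it via x ^ (1 << 7) = x ^ 128
→ 1100111010 = 826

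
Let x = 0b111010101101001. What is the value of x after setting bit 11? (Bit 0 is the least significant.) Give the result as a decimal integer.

32105

x = 111010101101001
bit 11 is currently 0; set it via x | (1 << 11) = x | 2048
→ 111110101101001 = 32105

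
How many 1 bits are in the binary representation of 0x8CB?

0x8CB = 100011001011
Count the 1s: 1 + 1 + 1 + 1 + 1 + 1 = 6

6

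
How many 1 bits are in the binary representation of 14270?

14270 = 11011110111110
Count the 1s: 1 + 1 + 1 + 1 + 1 + 1 + 1 + 1 + 1 + 1 + 1 = 11

11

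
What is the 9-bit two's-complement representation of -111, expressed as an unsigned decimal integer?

401

111 in 9 bits: 001101111
Invert: 110010000
Add 1:  110010001 = 401
(Check: 2^9 - 111 = 512 - 111 = 401.)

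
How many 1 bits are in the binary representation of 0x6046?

0x6046 = 110000001000110
Count the 1s: 1 + 1 + 1 + 1 + 1 = 5

5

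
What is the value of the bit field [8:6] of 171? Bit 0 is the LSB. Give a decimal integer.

2

v = 0010101011
Shift right by 6: 0010
Mask low 3 bits: 010 = 2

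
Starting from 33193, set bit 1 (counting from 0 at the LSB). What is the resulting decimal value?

x = 1000000110101001
bit 1 is currently 0; set it via x | (1 << 1) = x | 2
→ 1000000110101011 = 33195

33195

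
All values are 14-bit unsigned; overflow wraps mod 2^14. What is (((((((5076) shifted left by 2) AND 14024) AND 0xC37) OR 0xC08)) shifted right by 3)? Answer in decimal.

5076 = 01001111010100
→ shifted left by 2 (mod 2^14) → 00111101010000 = 3920
14024 = 11011011001000
→ AND → 00011001000000 = 1600
0xC37 = 00110000110111
→ AND → 00010000000000 = 1024
0xC08 = 00110000001000
→ OR → 00110000001000 = 3080
→ shifted right by 3 → 00000110000001 = 385

385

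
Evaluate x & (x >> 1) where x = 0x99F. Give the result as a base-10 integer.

143

x = 100110011111 = 2463
x>>1 = 010011001111
AND  = 000010001111 = 143
(x & (x >> 1) has a 1 wherever x has two consecutive 1 bits.)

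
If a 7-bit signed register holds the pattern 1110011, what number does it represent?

pattern = 1110011 (MSB is 1 ⇒ negative)
Invert: 0001100, add 1 → 0001101 = 13, so the value is -13.
(Equivalently: 115 - 2^7 = 115 - 128 = -13.)

-13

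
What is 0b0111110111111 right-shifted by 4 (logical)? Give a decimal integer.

x = 111110111111
shift right by 4 → 000011111011 = 251
(equivalently, floor(4031 / 16))

251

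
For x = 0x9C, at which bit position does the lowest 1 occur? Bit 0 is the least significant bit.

2

0x9C = 10011100
Trailing zeros: 2, so the lowest set bit is bit 2 (value 4).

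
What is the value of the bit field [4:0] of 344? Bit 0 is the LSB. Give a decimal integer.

24

v = 101011000
Shift right by 0: 101011000
Mask low 5 bits: 11000 = 24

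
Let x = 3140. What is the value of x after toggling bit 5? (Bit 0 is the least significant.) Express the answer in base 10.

x = 110001000100
bit 5 is currently 0; toggle it via x ^ (1 << 5) = x ^ 32
→ 110001100100 = 3172

3172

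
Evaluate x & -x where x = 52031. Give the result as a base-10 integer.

x = 1100101100111111 = 52031
-x (two's complement) = …0011010011000001
AND   = 0000000000000001 = 1
(x & -x isolates the lowest set bit of x.)

1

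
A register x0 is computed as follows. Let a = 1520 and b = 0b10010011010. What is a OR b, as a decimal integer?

1520 = 10111110000
b = 10010011010
 OR → 10111111010 = 1530

1530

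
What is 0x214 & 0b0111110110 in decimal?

0x214 = 1000010100
b = 0111110110
AND → 0000010100 = 20

20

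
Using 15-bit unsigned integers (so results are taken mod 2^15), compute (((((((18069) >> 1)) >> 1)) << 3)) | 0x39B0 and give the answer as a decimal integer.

15800

18069 = 100011010010101
→ >> 1 → 010001101001010 = 9034
→ >> 1 → 001000110100101 = 4517
→ << 3 (mod 2^15) → 000110100101000 = 3368
0x39B0 = 011100110110000
→ | → 011110110111000 = 15800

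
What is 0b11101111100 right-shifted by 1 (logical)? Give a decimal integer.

958

x = 11101111100
shift right by 1 → 01110111110 = 958
(equivalently, floor(1916 / 2))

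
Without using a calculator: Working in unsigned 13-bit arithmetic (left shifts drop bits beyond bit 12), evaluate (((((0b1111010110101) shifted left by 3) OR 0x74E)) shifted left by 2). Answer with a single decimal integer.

8120

0b1111010110101 = 1111010110101
→ shifted left by 3 (mod 2^13) → 1010110101000 = 5544
0x74E = 0011101001110
→ OR → 1011111101110 = 6126
→ shifted left by 2 (mod 2^13) → 1111110111000 = 8120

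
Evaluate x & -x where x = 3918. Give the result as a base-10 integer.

2

x = 111101001110 = 3918
-x (two's complement) = …000010110010
AND   = 000000000010 = 2
(x & -x isolates the lowest set bit of x.)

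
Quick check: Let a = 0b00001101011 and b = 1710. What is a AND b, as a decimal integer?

42

a = 00001101011
1710 = 11010101110
AND → 00000101010 = 42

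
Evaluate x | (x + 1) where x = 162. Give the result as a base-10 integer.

x = 10100010 = 162
x + 1 = 10100011
OR    = 10100011 = 163
(x | (x + 1) sets the lowest cleared bit.)

163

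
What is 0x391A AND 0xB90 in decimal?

2320

0x391A = 11100100011010
0xB90 = 00101110010000
AND → 00100100010000 = 2320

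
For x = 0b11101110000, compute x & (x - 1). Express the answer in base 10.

1888

x = 11101110000 = 1904
x - 1 = 11101101111
AND   = 11101100000 = 1888
(x & (x - 1) clears the lowest set bit of x.)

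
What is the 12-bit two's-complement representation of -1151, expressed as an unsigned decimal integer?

2945

1151 in 12 bits: 010001111111
Invert: 101110000000
Add 1:  101110000001 = 2945
(Check: 2^12 - 1151 = 4096 - 1151 = 2945.)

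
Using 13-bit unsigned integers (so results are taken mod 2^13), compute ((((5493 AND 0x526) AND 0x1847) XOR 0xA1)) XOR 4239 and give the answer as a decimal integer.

4138

5493 = 1010101110101
0x526 = 0010100100110
→ AND → 0010100100100 = 1316
0x1847 = 1100001000111
→ AND → 0000000000100 = 4
0xA1 = 0000010100001
→ XOR → 0000010100101 = 165
4239 = 1000010001111
→ XOR → 1000000101010 = 4138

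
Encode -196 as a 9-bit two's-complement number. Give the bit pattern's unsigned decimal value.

196 in 9 bits: 011000100
Invert: 100111011
Add 1:  100111100 = 316
(Check: 2^9 - 196 = 512 - 196 = 316.)

316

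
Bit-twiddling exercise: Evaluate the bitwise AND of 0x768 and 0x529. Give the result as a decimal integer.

0x768 = 11101101000
0x529 = 10100101001
AND → 10100101000 = 1320

1320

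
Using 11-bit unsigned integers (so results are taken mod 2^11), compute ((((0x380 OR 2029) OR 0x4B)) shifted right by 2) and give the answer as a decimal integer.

507

0x380 = 01110000000
2029 = 11111101101
→ OR → 11111101101 = 2029
0x4B = 00001001011
→ OR → 11111101111 = 2031
→ shifted right by 2 → 00111111011 = 507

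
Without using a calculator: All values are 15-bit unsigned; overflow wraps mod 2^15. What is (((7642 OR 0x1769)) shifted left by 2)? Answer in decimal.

7642 = 001110111011010
0x1769 = 001011101101001
→ OR → 001111111111011 = 8187
→ shifted left by 2 (mod 2^15) → 111111111101100 = 32748

32748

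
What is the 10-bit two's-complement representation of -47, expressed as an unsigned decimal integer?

47 in 10 bits: 0000101111
Invert: 1111010000
Add 1:  1111010001 = 977
(Check: 2^10 - 47 = 1024 - 47 = 977.)

977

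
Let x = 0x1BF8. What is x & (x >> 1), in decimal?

x = 1101111111000 = 7160
x>>1 = 0110111111100
AND  = 0100111111000 = 2552
(x & (x >> 1) has a 1 wherever x has two consecutive 1 bits.)

2552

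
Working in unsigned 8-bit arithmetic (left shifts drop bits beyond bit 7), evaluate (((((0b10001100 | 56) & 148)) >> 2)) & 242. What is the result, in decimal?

32

0b10001100 = 10001100
56 = 00111000
→ | → 10111100 = 188
148 = 10010100
→ & → 10010100 = 148
→ >> 2 → 00100101 = 37
242 = 11110010
→ & → 00100000 = 32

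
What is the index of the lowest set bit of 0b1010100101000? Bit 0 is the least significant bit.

3

0b1010100101000 = 1010100101000
Trailing zeros: 3, so the lowest set bit is bit 3 (value 8).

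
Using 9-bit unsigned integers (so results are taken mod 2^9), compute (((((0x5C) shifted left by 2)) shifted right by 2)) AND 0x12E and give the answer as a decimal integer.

12

0x5C = 001011100
→ shifted left by 2 (mod 2^9) → 101110000 = 368
→ shifted right by 2 → 001011100 = 92
0x12E = 100101110
→ AND → 000001100 = 12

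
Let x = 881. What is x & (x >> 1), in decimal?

304

x = 1101110001 = 881
x>>1 = 0110111000
AND  = 0100110000 = 304
(x & (x >> 1) has a 1 wherever x has two consecutive 1 bits.)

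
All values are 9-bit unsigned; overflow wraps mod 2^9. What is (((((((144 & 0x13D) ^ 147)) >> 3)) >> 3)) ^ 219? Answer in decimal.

144 = 010010000
0x13D = 100111101
→ & → 000010000 = 16
147 = 010010011
→ ^ → 010000011 = 131
→ >> 3 → 000010000 = 16
→ >> 3 → 000000010 = 2
219 = 011011011
→ ^ → 011011001 = 217

217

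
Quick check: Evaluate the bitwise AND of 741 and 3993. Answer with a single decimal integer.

741 = 001011100101
3993 = 111110011001
AND → 001010000001 = 641

641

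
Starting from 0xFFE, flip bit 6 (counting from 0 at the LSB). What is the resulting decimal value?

4030

x = 111111111110
bit 6 is currently 1; toggle it via x ^ (1 << 6) = x ^ 64
→ 111110111110 = 4030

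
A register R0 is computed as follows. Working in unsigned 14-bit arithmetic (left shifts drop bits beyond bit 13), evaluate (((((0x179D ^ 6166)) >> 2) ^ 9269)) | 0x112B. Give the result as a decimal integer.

0x179D = 01011110011101
6166 = 01100000010110
→ ^ → 00111110001011 = 3979
→ >> 2 → 00001111100010 = 994
9269 = 10010000110101
→ ^ → 10011111010111 = 10199
0x112B = 01000100101011
→ | → 11011111111111 = 14335

14335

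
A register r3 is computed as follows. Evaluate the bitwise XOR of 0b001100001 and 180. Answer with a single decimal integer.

a = 01100001
180 = 10110100
XOR → 11010101 = 213

213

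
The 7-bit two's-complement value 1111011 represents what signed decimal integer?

-5

pattern = 1111011 (MSB is 1 ⇒ negative)
Invert: 0000100, add 1 → 0000101 = 5, so the value is -5.
(Equivalently: 123 - 2^7 = 123 - 128 = -5.)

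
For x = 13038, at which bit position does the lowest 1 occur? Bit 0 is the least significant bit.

13038 = 11001011101110
Trailing zeros: 1, so the lowest set bit is bit 1 (value 2).

1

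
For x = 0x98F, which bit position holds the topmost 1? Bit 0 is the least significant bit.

0x98F = 100110001111
The topmost 1 is at position 11 (since 2^11 = 2048 ≤ 2447 < 4096).

11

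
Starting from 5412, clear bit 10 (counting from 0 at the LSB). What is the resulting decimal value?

x = 1010100100100
bit 10 is currently 1; clear it via x & ~(1 << 10) = x & ~1024
→ 1000100100100 = 4388

4388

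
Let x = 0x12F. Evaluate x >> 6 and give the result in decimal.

4

0x12F = 100101111
shift right by 6 → 000000100 = 4
(equivalently, floor(303 / 64))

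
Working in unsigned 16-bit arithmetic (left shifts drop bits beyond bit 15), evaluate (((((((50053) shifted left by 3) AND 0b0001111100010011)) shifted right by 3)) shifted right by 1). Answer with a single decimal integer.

50053 = 1100001110000101
→ shifted left by 3 (mod 2^16) → 0001110000101000 = 7208
0b0001111100010011 = 0001111100010011
→ AND → 0001110000000000 = 7168
→ shifted right by 3 → 0000001110000000 = 896
→ shifted right by 1 → 0000000111000000 = 448

448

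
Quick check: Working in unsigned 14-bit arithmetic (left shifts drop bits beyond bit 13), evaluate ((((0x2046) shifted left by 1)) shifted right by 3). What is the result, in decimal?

0x2046 = 10000001000110
→ shifted left by 1 (mod 2^14) → 00000010001100 = 140
→ shifted right by 3 → 00000000010001 = 17

17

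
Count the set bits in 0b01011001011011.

n = 1011001011011
Count the 1s: 1 + 1 + 1 + 1 + 1 + 1 + 1 + 1 = 8

8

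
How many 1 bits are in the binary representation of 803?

5

803 = 1100100011
Count the 1s: 1 + 1 + 1 + 1 + 1 = 5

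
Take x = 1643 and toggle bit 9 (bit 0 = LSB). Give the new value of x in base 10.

x = 11001101011
bit 9 is currently 1; toggle it via x ^ (1 << 9) = x ^ 512
→ 10001101011 = 1131

1131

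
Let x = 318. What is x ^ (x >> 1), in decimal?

417

x = 100111110 = 318
x>>1 = 010011111
XOR  = 110100001 = 417
(x ^ (x >> 1) gives the standard binary-reflected Gray code of x.)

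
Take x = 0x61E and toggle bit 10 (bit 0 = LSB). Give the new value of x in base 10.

542

x = 00011000011110
bit 10 is currently 1; toggle it via x ^ (1 << 10) = x ^ 1024
→ 00001000011110 = 542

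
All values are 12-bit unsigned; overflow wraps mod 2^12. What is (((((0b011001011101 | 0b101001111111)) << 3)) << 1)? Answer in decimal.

0b011001011101 = 011001011101
0b101001111111 = 101001111111
→ | → 111001111111 = 3711
→ << 3 (mod 2^12) → 001111111000 = 1016
→ << 1 (mod 2^12) → 011111110000 = 2032

2032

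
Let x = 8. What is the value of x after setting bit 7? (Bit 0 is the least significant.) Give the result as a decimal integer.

x = 0000001000
bit 7 is currently 0; set it via x | (1 << 7) = x | 128
→ 0010001000 = 136

136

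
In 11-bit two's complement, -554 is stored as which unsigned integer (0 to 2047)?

554 in 11 bits: 01000101010
Invert: 10111010101
Add 1:  10111010110 = 1494
(Check: 2^11 - 554 = 2048 - 554 = 1494.)

1494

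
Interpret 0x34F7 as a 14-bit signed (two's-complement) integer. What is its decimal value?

-2825

pattern = 11010011110111 (MSB is 1 ⇒ negative)
Invert: 00101100001000, add 1 → 00101100001001 = 2825, so the value is -2825.
(Equivalently: 13559 - 2^14 = 13559 - 16384 = -2825.)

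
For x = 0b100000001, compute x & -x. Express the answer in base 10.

x = 100000001 = 257
-x (two's complement) = …011111111
AND   = 000000001 = 1
(x & -x isolates the lowest set bit of x.)

1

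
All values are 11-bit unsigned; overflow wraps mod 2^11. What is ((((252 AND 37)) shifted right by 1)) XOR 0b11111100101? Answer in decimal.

252 = 00011111100
37 = 00000100101
→ AND → 00000100100 = 36
→ shifted right by 1 → 00000010010 = 18
0b11111100101 = 11111100101
→ XOR → 11111110111 = 2039

2039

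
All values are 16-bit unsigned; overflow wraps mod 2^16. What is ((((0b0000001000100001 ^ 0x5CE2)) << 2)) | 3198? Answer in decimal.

0b0000001000100001 = 0000001000100001
0x5CE2 = 0101110011100010
→ ^ → 0101111011000011 = 24259
→ << 2 (mod 2^16) → 0111101100001100 = 31500
3198 = 0000110001111110
→ | → 0111111101111110 = 32638

32638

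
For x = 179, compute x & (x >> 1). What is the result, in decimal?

17

x = 10110011 = 179
x>>1 = 01011001
AND  = 00010001 = 17
(x & (x >> 1) has a 1 wherever x has two consecutive 1 bits.)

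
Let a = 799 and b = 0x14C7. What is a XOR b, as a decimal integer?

799 = 0001100011111
0x14C7 = 1010011000111
XOR → 1011111011000 = 6104

6104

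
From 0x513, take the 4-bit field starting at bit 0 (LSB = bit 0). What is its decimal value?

3

v = 010100010011
Shift right by 0: 010100010011
Mask low 4 bits: 0011 = 3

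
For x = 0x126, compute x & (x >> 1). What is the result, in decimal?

2

x = 100100110 = 294
x>>1 = 010010011
AND  = 000000010 = 2
(x & (x >> 1) has a 1 wherever x has two consecutive 1 bits.)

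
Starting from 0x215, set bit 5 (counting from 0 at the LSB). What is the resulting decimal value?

x = 1000010101
bit 5 is currently 0; set it via x | (1 << 5) = x | 32
→ 1000110101 = 565

565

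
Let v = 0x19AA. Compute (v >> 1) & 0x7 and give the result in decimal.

5

v = 1100110101010
Shift right by 1: 110011010101
Mask low 3 bits: 101 = 5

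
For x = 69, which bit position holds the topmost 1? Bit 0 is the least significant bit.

6

69 = 1000101
The topmost 1 is at position 6 (since 2^6 = 64 ≤ 69 < 128).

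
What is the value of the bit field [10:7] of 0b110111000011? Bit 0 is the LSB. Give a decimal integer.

v = 110111000011
Shift right by 7: 11011
Mask low 4 bits: 1011 = 11

11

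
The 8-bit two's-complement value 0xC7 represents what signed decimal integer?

-57

pattern = 11000111 (MSB is 1 ⇒ negative)
Invert: 00111000, add 1 → 00111001 = 57, so the value is -57.
(Equivalently: 199 - 2^8 = 199 - 256 = -57.)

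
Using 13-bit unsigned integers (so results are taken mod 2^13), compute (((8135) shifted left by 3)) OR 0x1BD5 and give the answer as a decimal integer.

8189

8135 = 1111111000111
→ shifted left by 3 (mod 2^13) → 1111000111000 = 7736
0x1BD5 = 1101111010101
→ OR → 1111111111101 = 8189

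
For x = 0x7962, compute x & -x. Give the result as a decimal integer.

x = 111100101100010 = 31074
-x (two's complement) = …000011010011110
AND   = 000000000000010 = 2
(x & -x isolates the lowest set bit of x.)

2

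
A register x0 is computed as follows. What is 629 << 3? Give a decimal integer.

629 = 0001001110101
shift left by 3 → 1001110101000 = 5032
(equivalently, 629 × 2^3 = 629 × 8)

5032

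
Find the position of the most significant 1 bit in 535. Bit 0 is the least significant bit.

9

535 = 1000010111
The topmost 1 is at position 9 (since 2^9 = 512 ≤ 535 < 1024).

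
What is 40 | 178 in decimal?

186

40 = 00101000
178 = 10110010
 OR → 10111010 = 186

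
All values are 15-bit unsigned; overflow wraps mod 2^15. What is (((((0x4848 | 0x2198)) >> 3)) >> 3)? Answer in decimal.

423

0x4848 = 100100001001000
0x2198 = 010000110011000
→ | → 110100111011000 = 27096
→ >> 3 → 000110100111011 = 3387
→ >> 3 → 000000110100111 = 423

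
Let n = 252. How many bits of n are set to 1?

6

252 = 11111100
Count the 1s: 1 + 1 + 1 + 1 + 1 + 1 = 6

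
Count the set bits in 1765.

1765 = 11011100101
Count the 1s: 1 + 1 + 1 + 1 + 1 + 1 + 1 = 7

7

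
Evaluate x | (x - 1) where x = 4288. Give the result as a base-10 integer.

x = 1000011000000 = 4288
x - 1 = 1000010111111
OR    = 1000011111111 = 4351
(x | (x - 1) sets all bits below the lowest set bit.)

4351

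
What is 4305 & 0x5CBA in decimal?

4240

4305 = 001000011010001
0x5CBA = 101110010111010
AND → 001000010010000 = 4240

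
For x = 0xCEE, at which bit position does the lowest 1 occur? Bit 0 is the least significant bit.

1

0xCEE = 110011101110
Trailing zeros: 1, so the lowest set bit is bit 1 (value 2).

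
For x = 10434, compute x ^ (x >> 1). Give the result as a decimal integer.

x = 10100011000010 = 10434
x>>1 = 01010001100001
XOR  = 11110010100011 = 15523
(x ^ (x >> 1) gives the standard binary-reflected Gray code of x.)

15523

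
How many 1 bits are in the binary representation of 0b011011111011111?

n = 11011111011111
Count the 1s: 1 + 1 + 1 + 1 + 1 + 1 + 1 + 1 + 1 + 1 + 1 + 1 = 12

12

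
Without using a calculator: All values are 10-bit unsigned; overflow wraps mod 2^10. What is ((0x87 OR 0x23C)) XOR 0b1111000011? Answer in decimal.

380

0x87 = 0010000111
0x23C = 1000111100
→ OR → 1010111111 = 703
0b1111000011 = 1111000011
→ XOR → 0101111100 = 380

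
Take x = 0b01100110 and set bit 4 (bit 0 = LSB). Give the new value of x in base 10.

118

x = 01100110
bit 4 is currently 0; set it via x | (1 << 4) = x | 16
→ 01110110 = 118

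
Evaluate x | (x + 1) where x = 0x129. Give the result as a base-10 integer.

299

x = 100101001 = 297
x + 1 = 100101010
OR    = 100101011 = 299
(x | (x + 1) sets the lowest cleared bit.)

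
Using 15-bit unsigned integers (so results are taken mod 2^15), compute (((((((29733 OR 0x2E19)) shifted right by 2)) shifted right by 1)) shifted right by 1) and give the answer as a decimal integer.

29733 = 111010000100101
0x2E19 = 010111000011001
→ OR → 111111000111101 = 32317
→ shifted right by 2 → 001111110001111 = 8079
→ shifted right by 1 → 000111111000111 = 4039
→ shifted right by 1 → 000011111100011 = 2019

2019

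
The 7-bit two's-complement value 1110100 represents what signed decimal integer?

-12

pattern = 1110100 (MSB is 1 ⇒ negative)
Invert: 0001011, add 1 → 0001100 = 12, so the value is -12.
(Equivalently: 116 - 2^7 = 116 - 128 = -12.)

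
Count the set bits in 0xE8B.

0xE8B = 111010001011
Count the 1s: 1 + 1 + 1 + 1 + 1 + 1 + 1 = 7

7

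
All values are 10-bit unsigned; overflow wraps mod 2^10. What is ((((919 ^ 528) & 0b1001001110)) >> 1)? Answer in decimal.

3

919 = 1110010111
528 = 1000010000
→ ^ → 0110000111 = 391
0b1001001110 = 1001001110
→ & → 0000000110 = 6
→ >> 1 → 0000000011 = 3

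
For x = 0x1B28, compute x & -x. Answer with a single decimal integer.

x = 1101100101000 = 6952
-x (two's complement) = …0010011011000
AND   = 0000000001000 = 8
(x & -x isolates the lowest set bit of x.)

8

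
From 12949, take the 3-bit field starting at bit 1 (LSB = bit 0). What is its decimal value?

2

v = 11001010010101
Shift right by 1: 1100101001010
Mask low 3 bits: 010 = 2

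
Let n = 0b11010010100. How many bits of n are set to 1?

n = 11010010100
Count the 1s: 1 + 1 + 1 + 1 + 1 = 5

5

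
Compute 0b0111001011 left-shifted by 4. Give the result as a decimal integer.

7344

x = 0000111001011
shift left by 4 → 1110010110000 = 7344
(equivalently, 459 × 2^4 = 459 × 16)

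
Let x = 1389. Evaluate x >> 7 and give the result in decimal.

10

1389 = 10101101101
shift right by 7 → 00000001010 = 10
(equivalently, floor(1389 / 128))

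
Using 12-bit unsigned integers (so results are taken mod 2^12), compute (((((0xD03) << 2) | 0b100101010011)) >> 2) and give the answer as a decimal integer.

0xD03 = 110100000011
→ << 2 (mod 2^12) → 010000001100 = 1036
0b100101010011 = 100101010011
→ | → 110101011111 = 3423
→ >> 2 → 001101010111 = 855

855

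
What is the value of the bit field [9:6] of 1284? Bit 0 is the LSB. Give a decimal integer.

4

v = 10100000100
Shift right by 6: 10100
Mask low 4 bits: 0100 = 4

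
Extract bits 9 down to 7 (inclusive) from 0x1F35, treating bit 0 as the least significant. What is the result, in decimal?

6

v = 01111100110101
Shift right by 7: 0111110
Mask low 3 bits: 110 = 6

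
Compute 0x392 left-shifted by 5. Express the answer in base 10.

29248

0x392 = 000001110010010
shift left by 5 → 111001001000000 = 29248
(equivalently, 914 × 2^5 = 914 × 32)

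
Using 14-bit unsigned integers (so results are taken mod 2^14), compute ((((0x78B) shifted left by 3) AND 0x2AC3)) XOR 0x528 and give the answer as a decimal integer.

11624

0x78B = 00011110001011
→ shifted left by 3 (mod 2^14) → 11110001011000 = 15448
0x2AC3 = 10101011000011
→ AND → 10100001000000 = 10304
0x528 = 00010100101000
→ XOR → 10110101101000 = 11624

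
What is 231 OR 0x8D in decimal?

231 = 11100111
0x8D = 10001101
 OR → 11101111 = 239

239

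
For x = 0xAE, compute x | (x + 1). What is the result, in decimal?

175

x = 10101110 = 174
x + 1 = 10101111
OR    = 10101111 = 175
(x | (x + 1) sets the lowest cleared bit.)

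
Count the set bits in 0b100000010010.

3

n = 100000010010
Count the 1s: 1 + 1 + 1 = 3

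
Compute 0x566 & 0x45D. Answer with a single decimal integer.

0x566 = 10101100110
0x45D = 10001011101
AND → 10001000100 = 1092

1092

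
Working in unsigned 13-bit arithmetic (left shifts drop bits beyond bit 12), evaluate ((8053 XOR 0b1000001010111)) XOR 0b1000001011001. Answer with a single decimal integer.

8059

8053 = 1111101110101
0b1000001010111 = 1000001010111
→ XOR → 0111100100010 = 3874
0b1000001011001 = 1000001011001
→ XOR → 1111101111011 = 8059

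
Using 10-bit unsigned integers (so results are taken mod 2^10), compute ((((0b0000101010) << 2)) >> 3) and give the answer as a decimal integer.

21

0b0000101010 = 0000101010
→ << 2 (mod 2^10) → 0010101000 = 168
→ >> 3 → 0000010101 = 21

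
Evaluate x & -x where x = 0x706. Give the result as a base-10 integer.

2

x = 11100000110 = 1798
-x (two's complement) = …00011111010
AND   = 00000000010 = 2
(x & -x isolates the lowest set bit of x.)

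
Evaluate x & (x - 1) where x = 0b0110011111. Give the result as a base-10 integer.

414

x = 110011111 = 415
x - 1 = 110011110
AND   = 110011110 = 414
(x & (x - 1) clears the lowest set bit of x.)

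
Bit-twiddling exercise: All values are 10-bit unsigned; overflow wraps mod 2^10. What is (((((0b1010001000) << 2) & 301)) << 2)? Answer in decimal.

128

0b1010001000 = 1010001000
→ << 2 (mod 2^10) → 1000100000 = 544
301 = 0100101101
→ & → 0000100000 = 32
→ << 2 (mod 2^10) → 0010000000 = 128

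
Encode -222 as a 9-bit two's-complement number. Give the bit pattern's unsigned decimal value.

290

222 in 9 bits: 011011110
Invert: 100100001
Add 1:  100100010 = 290
(Check: 2^9 - 222 = 512 - 222 = 290.)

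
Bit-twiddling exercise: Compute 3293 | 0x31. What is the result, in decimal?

3325

3293 = 110011011101
0x31 = 000000110001
 OR → 110011111101 = 3325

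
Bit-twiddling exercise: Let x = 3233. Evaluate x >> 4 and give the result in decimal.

3233 = 110010100001
shift right by 4 → 000011001010 = 202
(equivalently, floor(3233 / 16))

202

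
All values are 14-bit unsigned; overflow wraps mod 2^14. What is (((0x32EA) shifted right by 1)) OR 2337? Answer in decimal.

6517

0x32EA = 11001011101010
→ shifted right by 1 → 01100101110101 = 6517
2337 = 00100100100001
→ OR → 01100101110101 = 6517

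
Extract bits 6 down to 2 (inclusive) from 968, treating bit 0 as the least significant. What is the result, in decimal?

v = 1111001000
Shift right by 2: 11110010
Mask low 5 bits: 10010 = 18

18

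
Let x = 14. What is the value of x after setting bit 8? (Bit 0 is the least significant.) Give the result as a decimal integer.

270

x = 0000001110
bit 8 is currently 0; set it via x | (1 << 8) = x | 256
→ 0100001110 = 270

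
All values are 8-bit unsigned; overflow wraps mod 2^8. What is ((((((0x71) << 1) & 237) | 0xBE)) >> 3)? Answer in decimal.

31

0x71 = 01110001
→ << 1 (mod 2^8) → 11100010 = 226
237 = 11101101
→ & → 11100000 = 224
0xBE = 10111110
→ | → 11111110 = 254
→ >> 3 → 00011111 = 31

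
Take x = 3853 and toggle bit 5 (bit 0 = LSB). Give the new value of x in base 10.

3885

x = 00111100001101
bit 5 is currently 0; toggle it via x ^ (1 << 5) = x ^ 32
→ 00111100101101 = 3885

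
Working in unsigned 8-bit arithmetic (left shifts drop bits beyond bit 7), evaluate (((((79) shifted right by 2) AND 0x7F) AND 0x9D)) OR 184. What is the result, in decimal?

79 = 01001111
→ shifted right by 2 → 00010011 = 19
0x7F = 01111111
→ AND → 00010011 = 19
0x9D = 10011101
→ AND → 00010001 = 17
184 = 10111000
→ OR → 10111001 = 185

185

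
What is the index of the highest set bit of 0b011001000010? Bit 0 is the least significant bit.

0b011001000010 = 11001000010
The topmost 1 is at position 10 (since 2^10 = 1024 ≤ 1602 < 2048).

10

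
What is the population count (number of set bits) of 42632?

42632 = 1010011010001000
Count the 1s: 1 + 1 + 1 + 1 + 1 + 1 = 6

6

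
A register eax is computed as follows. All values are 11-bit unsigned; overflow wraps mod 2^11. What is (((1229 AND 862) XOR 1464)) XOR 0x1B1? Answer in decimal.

1093

1229 = 10011001101
862 = 01101011110
→ AND → 00001001100 = 76
1464 = 10110111000
→ XOR → 10111110100 = 1524
0x1B1 = 00110110001
→ XOR → 10001000101 = 1093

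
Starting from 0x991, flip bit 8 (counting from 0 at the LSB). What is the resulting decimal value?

x = 100110010001
bit 8 is currently 1; toggle it via x ^ (1 << 8) = x ^ 256
→ 100010010001 = 2193

2193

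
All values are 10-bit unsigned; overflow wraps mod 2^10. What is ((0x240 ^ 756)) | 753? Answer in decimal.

0x240 = 1001000000
756 = 1011110100
→ ^ → 0010110100 = 180
753 = 1011110001
→ | → 1011110101 = 757

757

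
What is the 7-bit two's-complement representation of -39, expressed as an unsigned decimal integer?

89

39 in 7 bits: 0100111
Invert: 1011000
Add 1:  1011001 = 89
(Check: 2^7 - 39 = 128 - 39 = 89.)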